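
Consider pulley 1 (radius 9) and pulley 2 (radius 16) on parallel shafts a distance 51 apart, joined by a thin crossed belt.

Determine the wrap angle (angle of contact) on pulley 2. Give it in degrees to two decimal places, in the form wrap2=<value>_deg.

crossed belt: β = asin((r1+r2)/C) = asin(25/51) = 29.3535°
wrap1 = wrap2 = π + 2β = 238.7069°

wrap2=238.71_deg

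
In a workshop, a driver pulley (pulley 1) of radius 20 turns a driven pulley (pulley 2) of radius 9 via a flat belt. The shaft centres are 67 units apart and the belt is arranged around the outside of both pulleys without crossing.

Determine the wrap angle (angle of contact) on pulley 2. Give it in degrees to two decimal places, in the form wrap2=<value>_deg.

open belt: β = asin((r2−r1)/C) = asin(-11/67) = -9.4496°
wrap1 = π − 2β = 198.8991°
wrap2 = π + 2β = 161.1009°

wrap2=161.10_deg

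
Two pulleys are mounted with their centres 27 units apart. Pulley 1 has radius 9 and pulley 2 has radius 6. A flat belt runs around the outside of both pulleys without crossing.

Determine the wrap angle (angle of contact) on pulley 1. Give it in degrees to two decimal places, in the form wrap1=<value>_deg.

open belt: β = asin((r2−r1)/C) = asin(-3/27) = -6.3794°
wrap1 = π − 2β = 192.7587°
wrap2 = π + 2β = 167.2413°

wrap1=192.76_deg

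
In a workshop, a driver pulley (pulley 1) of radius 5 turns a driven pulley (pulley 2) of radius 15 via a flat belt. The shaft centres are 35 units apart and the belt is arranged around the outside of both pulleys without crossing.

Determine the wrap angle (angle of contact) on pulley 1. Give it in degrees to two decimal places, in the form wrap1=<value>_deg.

open belt: β = asin((r2−r1)/C) = asin(10/35) = 16.6015°
wrap1 = π − 2β = 146.7969°
wrap2 = π + 2β = 213.2031°

wrap1=146.80_deg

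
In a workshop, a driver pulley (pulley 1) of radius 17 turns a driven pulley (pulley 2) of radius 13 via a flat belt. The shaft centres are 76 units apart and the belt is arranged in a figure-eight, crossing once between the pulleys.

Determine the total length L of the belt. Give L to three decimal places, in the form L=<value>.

crossed belt: β = asin((r1+r2)/C) = asin(30/76) = 23.2496°
wrap1 = wrap2 = π + 2β = 226.4991°
tangent length = C·cosβ = 69.8284
L = (r1+r2)·wrap + 2·C·cosβ = 30·3.9532 + 2·69.8284 = 258.2514

L=258.251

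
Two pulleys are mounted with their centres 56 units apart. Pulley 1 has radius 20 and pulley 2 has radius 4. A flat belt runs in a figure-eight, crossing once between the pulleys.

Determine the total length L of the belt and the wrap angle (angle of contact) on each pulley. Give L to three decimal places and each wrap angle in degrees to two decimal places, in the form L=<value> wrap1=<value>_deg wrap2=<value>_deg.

crossed belt: β = asin((r1+r2)/C) = asin(24/56) = 25.3769°
wrap1 = wrap2 = π + 2β = 230.7539°
tangent length = C·cosβ = 50.5964
L = (r1+r2)·wrap + 2·C·cosβ = 24·4.0274 + 2·50.5964 = 197.8508

L=197.851 wrap1=230.75_deg wrap2=230.75_deg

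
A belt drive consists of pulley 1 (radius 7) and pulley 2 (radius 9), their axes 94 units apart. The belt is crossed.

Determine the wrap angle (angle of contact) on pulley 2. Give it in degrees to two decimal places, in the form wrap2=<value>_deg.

crossed belt: β = asin((r1+r2)/C) = asin(16/94) = 9.8002°
wrap1 = wrap2 = π + 2β = 199.6004°

wrap2=199.60_deg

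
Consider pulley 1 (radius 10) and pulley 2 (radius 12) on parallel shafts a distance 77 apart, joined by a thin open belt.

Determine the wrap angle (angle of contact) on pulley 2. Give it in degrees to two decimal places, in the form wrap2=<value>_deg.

wrap2=182.98_deg

open belt: β = asin((r2−r1)/C) = asin(2/77) = 1.4884°
wrap1 = π − 2β = 177.0233°
wrap2 = π + 2β = 182.9767°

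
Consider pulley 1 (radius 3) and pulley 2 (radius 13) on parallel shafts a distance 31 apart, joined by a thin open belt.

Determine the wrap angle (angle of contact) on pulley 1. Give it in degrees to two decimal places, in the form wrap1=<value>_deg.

open belt: β = asin((r2−r1)/C) = asin(10/31) = 18.8191°
wrap1 = π − 2β = 142.3619°
wrap2 = π + 2β = 217.6381°

wrap1=142.36_deg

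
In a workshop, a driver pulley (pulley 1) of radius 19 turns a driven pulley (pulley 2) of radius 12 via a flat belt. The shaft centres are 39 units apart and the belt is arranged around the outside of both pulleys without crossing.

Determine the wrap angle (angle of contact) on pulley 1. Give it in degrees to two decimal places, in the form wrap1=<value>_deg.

open belt: β = asin((r2−r1)/C) = asin(-7/39) = -10.3399°
wrap1 = π − 2β = 200.6798°
wrap2 = π + 2β = 159.3202°

wrap1=200.68_deg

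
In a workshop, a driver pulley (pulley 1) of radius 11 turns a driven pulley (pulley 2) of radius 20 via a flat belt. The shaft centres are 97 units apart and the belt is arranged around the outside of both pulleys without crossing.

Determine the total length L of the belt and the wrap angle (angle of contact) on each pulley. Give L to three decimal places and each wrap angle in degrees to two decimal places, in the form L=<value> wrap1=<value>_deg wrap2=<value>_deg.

open belt: β = asin((r2−r1)/C) = asin(9/97) = 5.3238°
wrap1 = π − 2β = 169.3525°
wrap2 = π + 2β = 190.6475°
tangent length = C·cosβ = 96.5816
L = r1·wrap1 + r2·wrap2 + 2·C·cosβ = 11·2.9558 + 20·3.3274 + 2·96.5816 = 292.2250

L=292.225 wrap1=169.35_deg wrap2=190.65_deg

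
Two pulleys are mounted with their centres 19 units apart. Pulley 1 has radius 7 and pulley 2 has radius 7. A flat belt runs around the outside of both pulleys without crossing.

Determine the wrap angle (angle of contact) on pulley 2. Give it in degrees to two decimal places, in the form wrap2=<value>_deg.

wrap2=180.00_deg

open belt: β = asin((r2−r1)/C) = asin(0/19) = 0.0000°
wrap1 = π − 2β = 180.0000°
wrap2 = π + 2β = 180.0000°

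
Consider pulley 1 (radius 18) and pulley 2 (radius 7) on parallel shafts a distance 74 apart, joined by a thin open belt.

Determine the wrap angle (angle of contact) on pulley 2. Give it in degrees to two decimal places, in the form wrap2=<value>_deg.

open belt: β = asin((r2−r1)/C) = asin(-11/74) = -8.5486°
wrap1 = π − 2β = 197.0972°
wrap2 = π + 2β = 162.9028°

wrap2=162.90_deg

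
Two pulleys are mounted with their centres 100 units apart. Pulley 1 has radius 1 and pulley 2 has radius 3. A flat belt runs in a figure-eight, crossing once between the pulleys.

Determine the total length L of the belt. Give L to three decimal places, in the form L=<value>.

L=212.726

crossed belt: β = asin((r1+r2)/C) = asin(4/100) = 2.2924°
wrap1 = wrap2 = π + 2β = 184.5849°
tangent length = C·cosβ = 99.9200
L = (r1+r2)·wrap + 2·C·cosβ = 4·3.2216 + 2·99.9200 = 212.7264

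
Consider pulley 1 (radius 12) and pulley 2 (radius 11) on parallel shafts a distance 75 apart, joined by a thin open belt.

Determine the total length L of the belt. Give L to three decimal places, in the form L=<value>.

L=222.270

open belt: β = asin((r2−r1)/C) = asin(-1/75) = -0.7640°
wrap1 = π − 2β = 181.5279°
wrap2 = π + 2β = 178.4721°
tangent length = C·cosβ = 74.9933
L = r1·wrap1 + r2·wrap2 + 2·C·cosβ = 12·3.1683 + 11·3.1149 + 2·74.9933 = 222.2700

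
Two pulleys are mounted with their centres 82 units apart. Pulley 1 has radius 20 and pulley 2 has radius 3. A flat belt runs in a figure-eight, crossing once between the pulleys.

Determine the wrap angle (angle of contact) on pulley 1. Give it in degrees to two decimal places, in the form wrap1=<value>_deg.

crossed belt: β = asin((r1+r2)/C) = asin(23/82) = 16.2893°
wrap1 = wrap2 = π + 2β = 212.5786°

wrap1=212.58_deg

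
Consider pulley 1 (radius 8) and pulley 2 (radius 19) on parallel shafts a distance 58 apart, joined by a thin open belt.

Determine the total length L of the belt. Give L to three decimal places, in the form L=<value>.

L=202.916

open belt: β = asin((r2−r1)/C) = asin(11/58) = 10.9327°
wrap1 = π − 2β = 158.1347°
wrap2 = π + 2β = 201.8653°
tangent length = C·cosβ = 56.9473
L = r1·wrap1 + r2·wrap2 + 2·C·cosβ = 8·2.7600 + 19·3.5232 + 2·56.9473 = 202.9155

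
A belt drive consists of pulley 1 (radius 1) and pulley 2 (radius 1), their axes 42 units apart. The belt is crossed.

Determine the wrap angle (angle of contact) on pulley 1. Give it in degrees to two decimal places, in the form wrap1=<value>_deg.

wrap1=185.46_deg

crossed belt: β = asin((r1+r2)/C) = asin(2/42) = 2.7294°
wrap1 = wrap2 = π + 2β = 185.4588°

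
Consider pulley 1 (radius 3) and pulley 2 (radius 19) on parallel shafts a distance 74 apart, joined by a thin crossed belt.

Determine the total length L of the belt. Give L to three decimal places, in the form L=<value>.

crossed belt: β = asin((r1+r2)/C) = asin(22/74) = 17.2953°
wrap1 = wrap2 = π + 2β = 214.5907°
tangent length = C·cosβ = 70.6541
L = (r1+r2)·wrap + 2·C·cosβ = 22·3.7453 + 2·70.6541 = 223.7051

L=223.705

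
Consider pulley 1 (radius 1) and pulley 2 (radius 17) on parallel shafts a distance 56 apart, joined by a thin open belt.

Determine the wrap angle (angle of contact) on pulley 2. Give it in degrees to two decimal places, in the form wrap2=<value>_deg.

open belt: β = asin((r2−r1)/C) = asin(16/56) = 16.6015°
wrap1 = π − 2β = 146.7969°
wrap2 = π + 2β = 213.2031°

wrap2=213.20_deg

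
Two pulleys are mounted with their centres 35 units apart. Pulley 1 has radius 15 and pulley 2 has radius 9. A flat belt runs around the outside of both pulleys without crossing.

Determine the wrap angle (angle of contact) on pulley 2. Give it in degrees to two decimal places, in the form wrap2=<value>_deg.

wrap2=160.26_deg

open belt: β = asin((r2−r1)/C) = asin(-6/35) = -9.8709°
wrap1 = π − 2β = 199.7418°
wrap2 = π + 2β = 160.2582°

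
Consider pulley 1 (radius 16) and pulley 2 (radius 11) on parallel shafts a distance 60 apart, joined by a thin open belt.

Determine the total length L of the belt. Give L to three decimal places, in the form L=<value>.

open belt: β = asin((r2−r1)/C) = asin(-5/60) = -4.7802°
wrap1 = π − 2β = 189.5604°
wrap2 = π + 2β = 170.4396°
tangent length = C·cosβ = 59.7913
L = r1·wrap1 + r2·wrap2 + 2·C·cosβ = 16·3.3085 + 11·2.9747 + 2·59.7913 = 205.2399

L=205.240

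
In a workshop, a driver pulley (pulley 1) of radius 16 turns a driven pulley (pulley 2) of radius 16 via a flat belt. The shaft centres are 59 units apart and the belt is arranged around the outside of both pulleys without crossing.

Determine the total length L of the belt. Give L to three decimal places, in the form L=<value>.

L=218.531

open belt: β = asin((r2−r1)/C) = asin(0/59) = 0.0000°
wrap1 = π − 2β = 180.0000°
wrap2 = π + 2β = 180.0000°
tangent length = C·cosβ = 59.0000
L = r1·wrap1 + r2·wrap2 + 2·C·cosβ = 16·3.1416 + 16·3.1416 + 2·59.0000 = 218.5310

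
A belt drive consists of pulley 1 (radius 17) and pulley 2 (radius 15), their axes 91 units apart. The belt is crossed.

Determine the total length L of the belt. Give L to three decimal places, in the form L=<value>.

L=293.904

crossed belt: β = asin((r1+r2)/C) = asin(32/91) = 20.5882°
wrap1 = wrap2 = π + 2β = 221.1763°
tangent length = C·cosβ = 85.1880
L = (r1+r2)·wrap + 2·C·cosβ = 32·3.8603 + 2·85.1880 = 293.9042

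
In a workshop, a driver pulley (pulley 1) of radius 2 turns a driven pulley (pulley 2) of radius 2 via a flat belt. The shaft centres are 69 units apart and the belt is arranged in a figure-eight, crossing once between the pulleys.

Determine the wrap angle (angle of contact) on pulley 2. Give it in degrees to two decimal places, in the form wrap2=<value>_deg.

wrap2=186.65_deg

crossed belt: β = asin((r1+r2)/C) = asin(4/69) = 3.3234°
wrap1 = wrap2 = π + 2β = 186.6467°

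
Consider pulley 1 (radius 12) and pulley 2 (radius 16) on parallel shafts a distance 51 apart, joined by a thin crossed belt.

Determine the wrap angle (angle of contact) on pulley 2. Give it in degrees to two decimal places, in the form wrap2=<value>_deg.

crossed belt: β = asin((r1+r2)/C) = asin(28/51) = 33.2998°
wrap1 = wrap2 = π + 2β = 246.5996°

wrap2=246.60_deg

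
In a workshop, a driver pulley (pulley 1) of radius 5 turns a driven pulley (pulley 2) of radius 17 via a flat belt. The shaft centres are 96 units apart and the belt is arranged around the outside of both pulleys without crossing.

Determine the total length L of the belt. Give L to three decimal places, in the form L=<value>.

L=262.617

open belt: β = asin((r2−r1)/C) = asin(12/96) = 7.1808°
wrap1 = π − 2β = 165.6385°
wrap2 = π + 2β = 194.3615°
tangent length = C·cosβ = 95.2470
L = r1·wrap1 + r2·wrap2 + 2·C·cosβ = 5·2.8909 + 17·3.3922 + 2·95.2470 = 262.6170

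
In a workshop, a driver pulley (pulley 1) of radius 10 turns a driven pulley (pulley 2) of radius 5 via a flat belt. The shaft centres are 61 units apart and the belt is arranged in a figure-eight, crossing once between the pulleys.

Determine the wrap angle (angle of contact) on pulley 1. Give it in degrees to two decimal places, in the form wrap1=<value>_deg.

wrap1=208.47_deg

crossed belt: β = asin((r1+r2)/C) = asin(15/61) = 14.2351°
wrap1 = wrap2 = π + 2β = 208.4702°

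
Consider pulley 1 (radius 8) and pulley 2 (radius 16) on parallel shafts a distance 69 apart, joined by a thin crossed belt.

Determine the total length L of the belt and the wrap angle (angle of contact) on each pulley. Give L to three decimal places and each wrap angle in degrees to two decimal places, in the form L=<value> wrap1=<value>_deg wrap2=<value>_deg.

L=221.833 wrap1=220.71_deg wrap2=220.71_deg

crossed belt: β = asin((r1+r2)/C) = asin(24/69) = 20.3544°
wrap1 = wrap2 = π + 2β = 220.7088°
tangent length = C·cosβ = 64.6916
L = (r1+r2)·wrap + 2·C·cosβ = 24·3.8521 + 2·64.6916 = 221.8334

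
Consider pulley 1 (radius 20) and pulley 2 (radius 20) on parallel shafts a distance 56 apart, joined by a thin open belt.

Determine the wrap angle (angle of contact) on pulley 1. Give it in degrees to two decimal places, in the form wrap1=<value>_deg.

wrap1=180.00_deg

open belt: β = asin((r2−r1)/C) = asin(0/56) = 0.0000°
wrap1 = π − 2β = 180.0000°
wrap2 = π + 2β = 180.0000°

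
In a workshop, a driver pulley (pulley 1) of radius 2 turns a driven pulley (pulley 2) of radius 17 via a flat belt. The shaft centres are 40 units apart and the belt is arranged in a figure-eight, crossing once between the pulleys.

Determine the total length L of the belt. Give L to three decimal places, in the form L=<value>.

crossed belt: β = asin((r1+r2)/C) = asin(19/40) = 28.3594°
wrap1 = wrap2 = π + 2β = 236.7187°
tangent length = C·cosβ = 35.1994
L = (r1+r2)·wrap + 2·C·cosβ = 19·4.1315 + 2·35.1994 = 148.8978

L=148.898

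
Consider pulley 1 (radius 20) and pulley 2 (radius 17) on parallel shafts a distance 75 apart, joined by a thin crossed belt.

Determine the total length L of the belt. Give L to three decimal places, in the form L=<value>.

crossed belt: β = asin((r1+r2)/C) = asin(37/75) = 29.5599°
wrap1 = wrap2 = π + 2β = 239.1198°
tangent length = C·cosβ = 65.2380
L = (r1+r2)·wrap + 2·C·cosβ = 37·4.1734 + 2·65.2380 = 284.8929

L=284.893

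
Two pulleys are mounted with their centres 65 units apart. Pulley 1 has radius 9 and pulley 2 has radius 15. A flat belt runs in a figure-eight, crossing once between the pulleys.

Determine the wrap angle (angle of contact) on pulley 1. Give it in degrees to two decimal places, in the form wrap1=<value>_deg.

crossed belt: β = asin((r1+r2)/C) = asin(24/65) = 21.6682°
wrap1 = wrap2 = π + 2β = 223.3364°

wrap1=223.34_deg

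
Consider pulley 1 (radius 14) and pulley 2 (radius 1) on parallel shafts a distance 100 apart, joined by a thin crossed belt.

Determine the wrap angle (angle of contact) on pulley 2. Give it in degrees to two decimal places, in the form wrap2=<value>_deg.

wrap2=197.25_deg

crossed belt: β = asin((r1+r2)/C) = asin(15/100) = 8.6269°
wrap1 = wrap2 = π + 2β = 197.2539°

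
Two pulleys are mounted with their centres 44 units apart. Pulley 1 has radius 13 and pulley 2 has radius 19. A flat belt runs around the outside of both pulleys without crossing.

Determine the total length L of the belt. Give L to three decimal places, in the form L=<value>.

L=189.350

open belt: β = asin((r2−r1)/C) = asin(6/44) = 7.8375°
wrap1 = π − 2β = 164.3250°
wrap2 = π + 2β = 195.6750°
tangent length = C·cosβ = 43.5890
L = r1·wrap1 + r2·wrap2 + 2·C·cosβ = 13·2.8680 + 19·3.4152 + 2·43.5890 = 189.3504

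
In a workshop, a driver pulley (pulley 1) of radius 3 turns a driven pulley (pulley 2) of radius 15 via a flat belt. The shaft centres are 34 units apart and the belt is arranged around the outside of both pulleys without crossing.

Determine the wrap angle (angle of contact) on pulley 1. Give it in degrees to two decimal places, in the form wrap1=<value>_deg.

open belt: β = asin((r2−r1)/C) = asin(12/34) = 20.6673°
wrap1 = π − 2β = 138.6654°
wrap2 = π + 2β = 221.3346°

wrap1=138.67_deg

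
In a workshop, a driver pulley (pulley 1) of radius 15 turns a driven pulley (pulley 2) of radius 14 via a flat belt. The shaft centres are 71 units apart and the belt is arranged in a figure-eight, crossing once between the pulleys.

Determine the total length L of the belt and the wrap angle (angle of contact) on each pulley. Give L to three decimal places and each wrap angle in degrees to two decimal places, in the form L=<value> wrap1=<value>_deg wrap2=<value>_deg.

L=245.125 wrap1=228.22_deg wrap2=228.22_deg

crossed belt: β = asin((r1+r2)/C) = asin(29/71) = 24.1075°
wrap1 = wrap2 = π + 2β = 228.2151°
tangent length = C·cosβ = 64.8074
L = (r1+r2)·wrap + 2·C·cosβ = 29·3.9831 + 2·64.8074 = 245.1249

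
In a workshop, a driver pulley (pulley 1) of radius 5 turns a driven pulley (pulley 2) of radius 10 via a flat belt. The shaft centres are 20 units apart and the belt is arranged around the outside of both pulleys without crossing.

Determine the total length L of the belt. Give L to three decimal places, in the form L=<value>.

open belt: β = asin((r2−r1)/C) = asin(5/20) = 14.4775°
wrap1 = π − 2β = 151.0450°
wrap2 = π + 2β = 208.9550°
tangent length = C·cosβ = 19.3649
L = r1·wrap1 + r2·wrap2 + 2·C·cosβ = 5·2.6362 + 10·3.6470 + 2·19.3649 = 88.3805

L=88.381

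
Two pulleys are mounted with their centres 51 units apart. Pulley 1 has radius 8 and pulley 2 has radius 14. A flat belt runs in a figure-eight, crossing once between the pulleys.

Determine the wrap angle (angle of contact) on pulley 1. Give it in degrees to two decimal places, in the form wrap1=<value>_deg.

crossed belt: β = asin((r1+r2)/C) = asin(22/51) = 25.5547°
wrap1 = wrap2 = π + 2β = 231.1094°

wrap1=231.11_deg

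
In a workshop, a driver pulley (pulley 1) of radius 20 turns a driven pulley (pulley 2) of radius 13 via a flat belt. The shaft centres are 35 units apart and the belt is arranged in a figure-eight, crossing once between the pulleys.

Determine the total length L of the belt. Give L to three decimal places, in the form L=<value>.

crossed belt: β = asin((r1+r2)/C) = asin(33/35) = 70.5370°
wrap1 = wrap2 = π + 2β = 321.0741°
tangent length = C·cosβ = 11.6619
L = (r1+r2)·wrap + 2·C·cosβ = 33·5.6038 + 2·11.6619 = 208.2492

L=208.249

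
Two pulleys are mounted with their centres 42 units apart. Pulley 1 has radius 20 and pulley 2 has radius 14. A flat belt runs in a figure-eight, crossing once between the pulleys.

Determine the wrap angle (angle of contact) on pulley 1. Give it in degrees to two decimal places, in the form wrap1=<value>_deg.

crossed belt: β = asin((r1+r2)/C) = asin(34/42) = 54.0494°
wrap1 = wrap2 = π + 2β = 288.0989°

wrap1=288.10_deg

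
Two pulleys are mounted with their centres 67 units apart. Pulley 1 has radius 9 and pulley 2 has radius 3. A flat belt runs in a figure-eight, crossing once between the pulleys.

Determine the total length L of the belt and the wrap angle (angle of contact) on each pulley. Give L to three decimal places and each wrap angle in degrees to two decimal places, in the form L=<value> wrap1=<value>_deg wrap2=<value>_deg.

L=173.854 wrap1=200.64_deg wrap2=200.64_deg

crossed belt: β = asin((r1+r2)/C) = asin(12/67) = 10.3176°
wrap1 = wrap2 = π + 2β = 200.6352°
tangent length = C·cosβ = 65.9166
L = (r1+r2)·wrap + 2·C·cosβ = 12·3.5017 + 2·65.9166 = 173.8542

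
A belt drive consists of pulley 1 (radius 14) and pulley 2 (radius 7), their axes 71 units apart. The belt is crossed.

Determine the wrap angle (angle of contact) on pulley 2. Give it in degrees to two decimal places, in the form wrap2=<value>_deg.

wrap2=214.41_deg

crossed belt: β = asin((r1+r2)/C) = asin(21/71) = 17.2040°
wrap1 = wrap2 = π + 2β = 214.4080°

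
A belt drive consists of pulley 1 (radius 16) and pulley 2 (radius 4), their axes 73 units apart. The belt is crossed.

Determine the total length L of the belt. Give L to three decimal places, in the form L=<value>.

L=214.346

crossed belt: β = asin((r1+r2)/C) = asin(20/73) = 15.9008°
wrap1 = wrap2 = π + 2β = 211.8016°
tangent length = C·cosβ = 70.2068
L = (r1+r2)·wrap + 2·C·cosβ = 20·3.6966 + 2·70.2068 = 214.3464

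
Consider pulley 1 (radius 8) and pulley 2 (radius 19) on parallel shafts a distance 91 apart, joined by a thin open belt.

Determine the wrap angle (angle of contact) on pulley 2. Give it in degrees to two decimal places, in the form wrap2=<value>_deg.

open belt: β = asin((r2−r1)/C) = asin(11/91) = 6.9428°
wrap1 = π − 2β = 166.1143°
wrap2 = π + 2β = 193.8857°

wrap2=193.89_deg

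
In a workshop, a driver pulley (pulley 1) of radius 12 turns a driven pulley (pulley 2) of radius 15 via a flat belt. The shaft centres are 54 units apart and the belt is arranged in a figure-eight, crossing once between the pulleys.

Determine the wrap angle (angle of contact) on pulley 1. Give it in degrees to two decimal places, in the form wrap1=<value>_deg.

wrap1=240.00_deg

crossed belt: β = asin((r1+r2)/C) = asin(27/54) = 30.0000°
wrap1 = wrap2 = π + 2β = 240.0000°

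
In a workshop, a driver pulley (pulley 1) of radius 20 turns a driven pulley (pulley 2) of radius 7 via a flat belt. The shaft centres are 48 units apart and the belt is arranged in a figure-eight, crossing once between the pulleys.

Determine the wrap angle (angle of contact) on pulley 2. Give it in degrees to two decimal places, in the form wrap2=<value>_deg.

crossed belt: β = asin((r1+r2)/C) = asin(27/48) = 34.2289°
wrap1 = wrap2 = π + 2β = 248.4577°

wrap2=248.46_deg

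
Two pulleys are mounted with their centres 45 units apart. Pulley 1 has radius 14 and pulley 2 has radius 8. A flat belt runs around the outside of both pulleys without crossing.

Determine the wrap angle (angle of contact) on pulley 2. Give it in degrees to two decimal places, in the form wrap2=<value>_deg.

open belt: β = asin((r2−r1)/C) = asin(-6/45) = -7.6623°
wrap1 = π − 2β = 195.3245°
wrap2 = π + 2β = 164.6755°

wrap2=164.68_deg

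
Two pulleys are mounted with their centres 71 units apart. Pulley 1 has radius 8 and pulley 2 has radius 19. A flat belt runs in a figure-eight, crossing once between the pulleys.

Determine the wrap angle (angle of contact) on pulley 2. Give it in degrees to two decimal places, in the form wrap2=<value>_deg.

crossed belt: β = asin((r1+r2)/C) = asin(27/71) = 22.3511°
wrap1 = wrap2 = π + 2β = 224.7023°

wrap2=224.70_deg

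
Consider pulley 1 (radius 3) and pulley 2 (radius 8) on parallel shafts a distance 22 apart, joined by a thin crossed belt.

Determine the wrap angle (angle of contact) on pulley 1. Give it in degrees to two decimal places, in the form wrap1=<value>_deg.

crossed belt: β = asin((r1+r2)/C) = asin(11/22) = 30.0000°
wrap1 = wrap2 = π + 2β = 240.0000°

wrap1=240.00_deg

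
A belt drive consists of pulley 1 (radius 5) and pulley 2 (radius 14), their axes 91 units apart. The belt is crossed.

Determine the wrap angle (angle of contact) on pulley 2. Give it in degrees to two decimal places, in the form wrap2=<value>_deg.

crossed belt: β = asin((r1+r2)/C) = asin(19/91) = 12.0515°
wrap1 = wrap2 = π + 2β = 204.1030°

wrap2=204.10_deg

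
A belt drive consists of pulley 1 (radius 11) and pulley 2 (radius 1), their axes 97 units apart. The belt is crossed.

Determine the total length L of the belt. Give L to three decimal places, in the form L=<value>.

crossed belt: β = asin((r1+r2)/C) = asin(12/97) = 7.1063°
wrap1 = wrap2 = π + 2β = 194.2127°
tangent length = C·cosβ = 96.2549
L = (r1+r2)·wrap + 2·C·cosβ = 12·3.3897 + 2·96.2549 = 233.1856

L=233.186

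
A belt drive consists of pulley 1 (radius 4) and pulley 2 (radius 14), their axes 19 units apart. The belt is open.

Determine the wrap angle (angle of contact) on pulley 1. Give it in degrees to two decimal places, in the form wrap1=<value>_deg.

open belt: β = asin((r2−r1)/C) = asin(10/19) = 31.7569°
wrap1 = π − 2β = 116.4863°
wrap2 = π + 2β = 243.5137°

wrap1=116.49_deg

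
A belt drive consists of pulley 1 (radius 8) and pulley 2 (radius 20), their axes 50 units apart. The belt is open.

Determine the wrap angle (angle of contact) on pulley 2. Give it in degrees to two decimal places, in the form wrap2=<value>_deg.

wrap2=207.77_deg

open belt: β = asin((r2−r1)/C) = asin(12/50) = 13.8865°
wrap1 = π − 2β = 152.2269°
wrap2 = π + 2β = 207.7731°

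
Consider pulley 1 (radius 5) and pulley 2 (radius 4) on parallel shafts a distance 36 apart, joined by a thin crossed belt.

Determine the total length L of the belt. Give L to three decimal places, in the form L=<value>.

crossed belt: β = asin((r1+r2)/C) = asin(9/36) = 14.4775°
wrap1 = wrap2 = π + 2β = 208.9550°
tangent length = C·cosβ = 34.8569
L = (r1+r2)·wrap + 2·C·cosβ = 9·3.6470 + 2·34.8569 = 102.5363

L=102.536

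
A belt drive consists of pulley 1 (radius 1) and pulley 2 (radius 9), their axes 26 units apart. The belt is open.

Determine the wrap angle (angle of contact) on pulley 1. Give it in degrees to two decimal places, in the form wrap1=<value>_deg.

wrap1=144.16_deg

open belt: β = asin((r2−r1)/C) = asin(8/26) = 17.9202°
wrap1 = π − 2β = 144.1596°
wrap2 = π + 2β = 215.8404°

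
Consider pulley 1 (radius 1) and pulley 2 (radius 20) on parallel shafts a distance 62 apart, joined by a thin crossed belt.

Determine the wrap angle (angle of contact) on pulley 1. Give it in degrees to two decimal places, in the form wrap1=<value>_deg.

wrap1=219.60_deg

crossed belt: β = asin((r1+r2)/C) = asin(21/62) = 19.7983°
wrap1 = wrap2 = π + 2β = 219.5966°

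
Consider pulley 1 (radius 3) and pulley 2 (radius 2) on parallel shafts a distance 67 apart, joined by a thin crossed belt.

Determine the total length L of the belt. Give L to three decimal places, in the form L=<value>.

L=150.081

crossed belt: β = asin((r1+r2)/C) = asin(5/67) = 4.2798°
wrap1 = wrap2 = π + 2β = 188.5596°
tangent length = C·cosβ = 66.8132
L = (r1+r2)·wrap + 2·C·cosβ = 5·3.2910 + 2·66.8132 = 150.0813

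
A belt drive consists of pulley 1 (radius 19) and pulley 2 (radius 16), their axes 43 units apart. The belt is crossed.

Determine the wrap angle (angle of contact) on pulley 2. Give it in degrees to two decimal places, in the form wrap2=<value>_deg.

wrap2=288.97_deg

crossed belt: β = asin((r1+r2)/C) = asin(35/43) = 54.4840°
wrap1 = wrap2 = π + 2β = 288.9680°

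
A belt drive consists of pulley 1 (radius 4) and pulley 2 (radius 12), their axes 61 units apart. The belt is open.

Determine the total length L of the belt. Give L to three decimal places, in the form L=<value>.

open belt: β = asin((r2−r1)/C) = asin(8/61) = 7.5359°
wrap1 = π − 2β = 164.9282°
wrap2 = π + 2β = 195.0718°
tangent length = C·cosβ = 60.4731
L = r1·wrap1 + r2·wrap2 + 2·C·cosβ = 4·2.8785 + 12·3.4046 + 2·60.4731 = 173.3162

L=173.316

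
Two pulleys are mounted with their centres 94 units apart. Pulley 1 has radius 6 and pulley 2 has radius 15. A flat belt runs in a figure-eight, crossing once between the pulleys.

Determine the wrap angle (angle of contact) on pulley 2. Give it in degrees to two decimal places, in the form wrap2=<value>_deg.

crossed belt: β = asin((r1+r2)/C) = asin(21/94) = 12.9091°
wrap1 = wrap2 = π + 2β = 205.8181°

wrap2=205.82_deg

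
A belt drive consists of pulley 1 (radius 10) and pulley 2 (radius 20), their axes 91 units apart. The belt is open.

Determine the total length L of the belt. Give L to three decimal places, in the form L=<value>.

L=277.348

open belt: β = asin((r2−r1)/C) = asin(10/91) = 6.3090°
wrap1 = π − 2β = 167.3820°
wrap2 = π + 2β = 192.6180°
tangent length = C·cosβ = 90.4489
L = r1·wrap1 + r2·wrap2 + 2·C·cosβ = 10·2.9214 + 20·3.3618 + 2·90.4489 = 277.3478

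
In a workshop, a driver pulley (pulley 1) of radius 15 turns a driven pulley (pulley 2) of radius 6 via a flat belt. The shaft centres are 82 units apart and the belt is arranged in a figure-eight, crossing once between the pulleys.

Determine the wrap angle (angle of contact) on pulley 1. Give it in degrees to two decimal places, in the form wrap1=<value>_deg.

crossed belt: β = asin((r1+r2)/C) = asin(21/82) = 14.8386°
wrap1 = wrap2 = π + 2β = 209.6773°

wrap1=209.68_deg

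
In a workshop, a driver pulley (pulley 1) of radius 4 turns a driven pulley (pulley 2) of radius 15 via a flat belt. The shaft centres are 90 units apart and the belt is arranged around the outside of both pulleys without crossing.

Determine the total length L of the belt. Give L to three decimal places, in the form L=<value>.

open belt: β = asin((r2−r1)/C) = asin(11/90) = 7.0204°
wrap1 = π − 2β = 165.9593°
wrap2 = π + 2β = 194.0407°
tangent length = C·cosβ = 89.3252
L = r1·wrap1 + r2·wrap2 + 2·C·cosβ = 4·2.8965 + 15·3.3866 + 2·89.3252 = 241.0364

L=241.036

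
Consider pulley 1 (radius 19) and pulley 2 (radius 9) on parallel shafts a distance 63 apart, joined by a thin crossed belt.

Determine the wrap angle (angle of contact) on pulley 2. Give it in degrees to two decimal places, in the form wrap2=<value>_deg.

crossed belt: β = asin((r1+r2)/C) = asin(28/63) = 26.3878°
wrap1 = wrap2 = π + 2β = 232.7756°

wrap2=232.78_deg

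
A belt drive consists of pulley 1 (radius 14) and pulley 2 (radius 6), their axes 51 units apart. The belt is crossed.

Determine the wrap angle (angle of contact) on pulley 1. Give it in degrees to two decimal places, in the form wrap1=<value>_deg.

wrap1=226.18_deg

crossed belt: β = asin((r1+r2)/C) = asin(20/51) = 23.0888°
wrap1 = wrap2 = π + 2β = 226.1775°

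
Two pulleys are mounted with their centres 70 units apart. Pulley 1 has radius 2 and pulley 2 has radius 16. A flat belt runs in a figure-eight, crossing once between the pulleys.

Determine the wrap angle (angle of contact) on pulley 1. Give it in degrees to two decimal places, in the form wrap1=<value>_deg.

wrap1=209.80_deg

crossed belt: β = asin((r1+r2)/C) = asin(18/70) = 14.9006°
wrap1 = wrap2 = π + 2β = 209.8012°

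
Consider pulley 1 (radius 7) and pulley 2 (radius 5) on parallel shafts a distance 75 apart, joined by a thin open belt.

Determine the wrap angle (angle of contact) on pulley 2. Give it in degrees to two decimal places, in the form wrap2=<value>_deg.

open belt: β = asin((r2−r1)/C) = asin(-2/75) = -1.5281°
wrap1 = π − 2β = 183.0561°
wrap2 = π + 2β = 176.9439°

wrap2=176.94_deg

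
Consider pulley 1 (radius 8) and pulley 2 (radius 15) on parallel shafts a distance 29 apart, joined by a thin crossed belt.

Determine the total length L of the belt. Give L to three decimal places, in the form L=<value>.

crossed belt: β = asin((r1+r2)/C) = asin(23/29) = 52.4765°
wrap1 = wrap2 = π + 2β = 284.9530°
tangent length = C·cosβ = 17.6635
L = (r1+r2)·wrap + 2·C·cosβ = 23·4.9734 + 2·17.6635 = 149.7145

L=149.714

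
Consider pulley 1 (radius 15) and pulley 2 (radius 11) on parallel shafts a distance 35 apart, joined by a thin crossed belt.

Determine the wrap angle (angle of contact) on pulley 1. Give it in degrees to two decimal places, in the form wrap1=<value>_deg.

wrap1=275.95_deg

crossed belt: β = asin((r1+r2)/C) = asin(26/35) = 47.9754°
wrap1 = wrap2 = π + 2β = 275.9507°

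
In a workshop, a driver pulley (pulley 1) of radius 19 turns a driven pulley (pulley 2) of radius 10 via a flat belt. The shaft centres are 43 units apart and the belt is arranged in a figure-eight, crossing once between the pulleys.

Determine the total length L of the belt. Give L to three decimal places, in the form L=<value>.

L=197.534

crossed belt: β = asin((r1+r2)/C) = asin(29/43) = 42.4090°
wrap1 = wrap2 = π + 2β = 264.8180°
tangent length = C·cosβ = 31.7490
L = (r1+r2)·wrap + 2·C·cosβ = 29·4.6219 + 2·31.7490 = 197.5345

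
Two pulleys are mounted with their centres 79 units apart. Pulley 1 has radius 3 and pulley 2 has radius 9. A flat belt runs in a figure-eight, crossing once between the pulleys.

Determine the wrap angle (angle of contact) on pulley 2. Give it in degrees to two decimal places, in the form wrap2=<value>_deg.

crossed belt: β = asin((r1+r2)/C) = asin(12/79) = 8.7370°
wrap1 = wrap2 = π + 2β = 197.4740°

wrap2=197.47_deg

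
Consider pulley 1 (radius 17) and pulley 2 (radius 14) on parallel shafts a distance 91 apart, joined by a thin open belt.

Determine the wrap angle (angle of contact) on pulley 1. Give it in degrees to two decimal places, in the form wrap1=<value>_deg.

wrap1=183.78_deg

open belt: β = asin((r2−r1)/C) = asin(-3/91) = -1.8892°
wrap1 = π − 2β = 183.7784°
wrap2 = π + 2β = 176.2216°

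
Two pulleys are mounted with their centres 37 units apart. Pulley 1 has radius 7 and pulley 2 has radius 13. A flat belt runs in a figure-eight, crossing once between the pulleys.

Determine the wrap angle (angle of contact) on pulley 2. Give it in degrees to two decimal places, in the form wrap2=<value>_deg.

crossed belt: β = asin((r1+r2)/C) = asin(20/37) = 32.7204°
wrap1 = wrap2 = π + 2β = 245.4409°

wrap2=245.44_deg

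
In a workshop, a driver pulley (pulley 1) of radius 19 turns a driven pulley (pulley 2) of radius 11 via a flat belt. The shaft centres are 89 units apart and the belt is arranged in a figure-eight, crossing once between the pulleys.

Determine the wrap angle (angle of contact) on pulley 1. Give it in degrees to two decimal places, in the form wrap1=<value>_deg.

wrap1=219.40_deg

crossed belt: β = asin((r1+r2)/C) = asin(30/89) = 19.6990°
wrap1 = wrap2 = π + 2β = 219.3980°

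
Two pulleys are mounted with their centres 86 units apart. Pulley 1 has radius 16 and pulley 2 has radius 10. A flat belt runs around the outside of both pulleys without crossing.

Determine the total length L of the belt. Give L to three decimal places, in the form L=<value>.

L=254.100

open belt: β = asin((r2−r1)/C) = asin(-6/86) = -4.0006°
wrap1 = π − 2β = 188.0013°
wrap2 = π + 2β = 171.9987°
tangent length = C·cosβ = 85.7904
L = r1·wrap1 + r2·wrap2 + 2·C·cosβ = 16·3.2812 + 10·3.0019 + 2·85.7904 = 254.1002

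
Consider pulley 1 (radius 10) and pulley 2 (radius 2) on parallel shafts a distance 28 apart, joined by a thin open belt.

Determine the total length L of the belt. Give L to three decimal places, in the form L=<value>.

open belt: β = asin((r2−r1)/C) = asin(-8/28) = -16.6015°
wrap1 = π − 2β = 213.2031°
wrap2 = π + 2β = 146.7969°
tangent length = C·cosβ = 26.8328
L = r1·wrap1 + r2·wrap2 + 2·C·cosβ = 10·3.7211 + 2·2.5621 + 2·26.8328 = 96.0008

L=96.001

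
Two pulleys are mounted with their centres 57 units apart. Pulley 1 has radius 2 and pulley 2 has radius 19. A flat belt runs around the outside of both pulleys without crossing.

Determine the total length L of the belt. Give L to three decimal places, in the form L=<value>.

L=185.082

open belt: β = asin((r2−r1)/C) = asin(17/57) = 17.3523°
wrap1 = π − 2β = 145.2955°
wrap2 = π + 2β = 214.7045°
tangent length = C·cosβ = 54.4059
L = r1·wrap1 + r2·wrap2 + 2·C·cosβ = 2·2.5359 + 19·3.7473 + 2·54.4059 = 185.0822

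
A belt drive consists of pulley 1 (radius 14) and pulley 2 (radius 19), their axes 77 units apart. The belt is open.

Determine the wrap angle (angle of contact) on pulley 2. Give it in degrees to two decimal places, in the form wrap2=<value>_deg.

open belt: β = asin((r2−r1)/C) = asin(5/77) = 3.7231°
wrap1 = π − 2β = 172.5538°
wrap2 = π + 2β = 187.4462°

wrap2=187.45_deg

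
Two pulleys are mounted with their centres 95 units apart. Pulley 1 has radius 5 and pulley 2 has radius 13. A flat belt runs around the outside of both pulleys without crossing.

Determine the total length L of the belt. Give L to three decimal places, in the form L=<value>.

open belt: β = asin((r2−r1)/C) = asin(8/95) = 4.8306°
wrap1 = π − 2β = 170.3387°
wrap2 = π + 2β = 189.6613°
tangent length = C·cosβ = 94.6626
L = r1·wrap1 + r2·wrap2 + 2·C·cosβ = 5·2.9730 + 13·3.3102 + 2·94.6626 = 247.2228

L=247.223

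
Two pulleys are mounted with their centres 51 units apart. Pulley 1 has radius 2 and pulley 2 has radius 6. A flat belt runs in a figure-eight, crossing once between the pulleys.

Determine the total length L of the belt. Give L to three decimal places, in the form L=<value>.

L=128.390

crossed belt: β = asin((r1+r2)/C) = asin(8/51) = 9.0248°
wrap1 = wrap2 = π + 2β = 198.0497°
tangent length = C·cosβ = 50.3686
L = (r1+r2)·wrap + 2·C·cosβ = 8·3.4566 + 2·50.3686 = 128.3902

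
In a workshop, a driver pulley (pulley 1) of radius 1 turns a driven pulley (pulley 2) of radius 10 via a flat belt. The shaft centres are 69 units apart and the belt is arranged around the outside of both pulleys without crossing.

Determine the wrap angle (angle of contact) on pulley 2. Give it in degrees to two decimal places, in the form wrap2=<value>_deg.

wrap2=194.99_deg

open belt: β = asin((r2−r1)/C) = asin(9/69) = 7.4947°
wrap1 = π − 2β = 165.0106°
wrap2 = π + 2β = 194.9894°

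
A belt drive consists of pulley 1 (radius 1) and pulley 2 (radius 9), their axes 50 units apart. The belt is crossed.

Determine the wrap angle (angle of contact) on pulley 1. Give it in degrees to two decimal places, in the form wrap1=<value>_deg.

wrap1=203.07_deg

crossed belt: β = asin((r1+r2)/C) = asin(10/50) = 11.5370°
wrap1 = wrap2 = π + 2β = 203.0739°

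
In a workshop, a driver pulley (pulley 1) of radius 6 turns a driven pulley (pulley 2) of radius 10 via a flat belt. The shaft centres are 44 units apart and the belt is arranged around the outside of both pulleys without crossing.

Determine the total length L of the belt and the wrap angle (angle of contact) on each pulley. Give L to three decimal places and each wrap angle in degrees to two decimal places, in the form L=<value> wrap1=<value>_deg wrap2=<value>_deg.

open belt: β = asin((r2−r1)/C) = asin(4/44) = 5.2159°
wrap1 = π − 2β = 169.5682°
wrap2 = π + 2β = 190.4318°
tangent length = C·cosβ = 43.8178
L = r1·wrap1 + r2·wrap2 + 2·C·cosβ = 6·2.9595 + 10·3.3237 + 2·43.8178 = 138.6294

L=138.629 wrap1=169.57_deg wrap2=190.43_deg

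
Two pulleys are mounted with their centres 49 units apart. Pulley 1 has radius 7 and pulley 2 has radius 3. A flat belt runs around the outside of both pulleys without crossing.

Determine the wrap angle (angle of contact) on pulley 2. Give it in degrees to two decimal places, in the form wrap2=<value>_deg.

wrap2=170.64_deg

open belt: β = asin((r2−r1)/C) = asin(-4/49) = -4.6824°
wrap1 = π − 2β = 189.3648°
wrap2 = π + 2β = 170.6352°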